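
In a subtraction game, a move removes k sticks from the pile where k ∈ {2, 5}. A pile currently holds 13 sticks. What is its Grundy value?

1

Grundy values for subtraction set {2, 5}:
k:     0  1  2  3  4  5  6  7  8  9 10 11 12 13
g(k):  0  0  1  1  0  2  1  0  0  1  1  0  2  1
So g(13) = 1.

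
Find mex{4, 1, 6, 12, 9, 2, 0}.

3

The values 0, 1, 2 are all present; 3 is the first non-negative integer missing from the set.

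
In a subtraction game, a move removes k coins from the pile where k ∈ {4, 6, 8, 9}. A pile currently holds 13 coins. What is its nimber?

0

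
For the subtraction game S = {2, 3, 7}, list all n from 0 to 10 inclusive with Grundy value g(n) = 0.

Build the Grundy sequence with g(k) = mex{g(k−s) : s ∈ {2, 3, 7}, s ≤ k}:
k:     0  1  2  3  4  5  6  7  8  9 10
g(k):  0  0  1  1  2  0  0  1  1  2  0
The P-positions (g = 0) in 0..10 are 0, 1, 5, 6, 10.

0, 1, 5, 6, 10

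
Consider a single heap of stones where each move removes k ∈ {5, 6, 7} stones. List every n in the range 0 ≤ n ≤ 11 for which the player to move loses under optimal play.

Build the Grundy sequence with g(k) = mex{g(k−s) : s ∈ {5, 6, 7}, s ≤ k}:
g(0) = mex{} = 0
g(1) = mex{} = 0
g(2) = mex{} = 0
g(3) = mex{} = 0
g(4) = mex{} = 0
g(5) = mex{0} = 1
g(6) = mex{0} = 1
g(7) = mex{0} = 1
g(8) = mex{0} = 1
g(9) = mex{0} = 1
g(10) = mex{0,1} = 2
g(11) = mex{0,1} = 2
The P-positions (g = 0) in 0..11 are 0, 1, 2, 3, 4.

0, 1, 2, 3, 4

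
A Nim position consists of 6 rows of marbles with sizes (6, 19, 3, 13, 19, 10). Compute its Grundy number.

2

Nim-sum: 6 ⊕ 19 ⊕ 3 ⊕ 13 ⊕ 19 ⊕ 10 = 2.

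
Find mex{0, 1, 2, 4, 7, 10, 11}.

3

The values 0, 1, 2 are all present; 3 is the first non-negative integer missing from the set.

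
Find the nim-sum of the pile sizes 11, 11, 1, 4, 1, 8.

12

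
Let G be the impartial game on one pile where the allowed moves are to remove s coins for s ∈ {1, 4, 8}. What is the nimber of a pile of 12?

0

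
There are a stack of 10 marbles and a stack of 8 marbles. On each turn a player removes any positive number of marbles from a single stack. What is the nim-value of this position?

2

In binary:
  1010  (10)
  1000  (8)
  ----
  0010  (2)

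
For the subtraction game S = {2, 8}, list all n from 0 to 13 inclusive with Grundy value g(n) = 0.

0, 1, 4, 5, 10, 11

Compute g(0), g(1), … for moves {2, 8}:
g(0) = mex{} = 0
g(1) = mex{} = 0
g(2) = mex{0} = 1
g(3) = mex{0} = 1
g(4) = mex{1} = 0
g(5) = mex{1} = 0
g(6) = mex{0} = 1
g(7) = mex{0} = 1
g(8) = mex{0,1} = 2
g(9) = mex{0,1} = 2
g(10) = mex{1,2} = 0
g(11) = mex{1,2} = 0
g(12) = mex{0} = 1
g(13) = mex{0} = 1
The P-positions (g = 0) in 0..13 are 0, 1, 4, 5, 10, 11.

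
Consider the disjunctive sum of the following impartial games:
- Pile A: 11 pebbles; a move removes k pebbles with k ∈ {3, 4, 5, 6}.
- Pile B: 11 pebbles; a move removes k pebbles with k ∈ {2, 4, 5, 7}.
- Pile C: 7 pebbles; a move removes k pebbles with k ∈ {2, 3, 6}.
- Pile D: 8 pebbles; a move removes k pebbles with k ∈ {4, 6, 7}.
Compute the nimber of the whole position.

Build the Grundy sequence for pile A with g(k) = mex{g(k−s) : s ∈ {3, 4, 5, 6}, s ≤ k}:
k:     0  1  2  3  4  5  6  7  8  9 10 11
g(k):  0  0  0  1  1  1  2  2  2  0  0  0
So g(11) = 0.
For pile B, compute g(0), g(1), … with moves {2, 4, 5, 7}:
g(0) = mex{} = 0
g(1) = mex{} = 0
g(2) = mex{0} = 1
g(3) = mex{0} = 1
g(4) = mex{0,1} = 2
g(5) = mex{0,1} = 2
g(6) = mex{0,1,2} = 3
g(7) = mex{0,1,2} = 3
g(8) = mex{0,1,2,3} = 4
g(9) = mex{1,2,3} = 0
g(10) = mex{1,2,3,4} = 0
g(11) = mex{0,2,3} = 1
So g(11) = 1.
For pile C, compute g(0), g(1), … with moves {2, 3, 6}:
g(0) = mex{} = 0
g(1) = mex{} = 0
g(2) = mex{0} = 1
g(3) = mex{0} = 1
g(4) = mex{0,1} = 2
g(5) = mex{1} = 0
g(6) = mex{0,1,2} = 3
g(7) = mex{0,2} = 1
So g(7) = 1.
For pile D, compute g(0), g(1), … with moves {4, 6, 7}:
k:     0  1  2  3  4  5  6  7  8
g(k):  0  0  0  0  1  1  1  1  2
So g(8) = 2.
The value of a disjunctive sum is the nim-sum of the parts.
Combined value = 0 ⊕ 1 ⊕ 1 ⊕ 2 = 2.

2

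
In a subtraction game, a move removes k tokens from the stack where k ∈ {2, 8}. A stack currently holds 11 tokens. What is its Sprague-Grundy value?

0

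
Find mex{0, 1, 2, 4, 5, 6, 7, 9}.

The values 0, 1, 2 are all present; 3 is the first non-negative integer missing from the set.

3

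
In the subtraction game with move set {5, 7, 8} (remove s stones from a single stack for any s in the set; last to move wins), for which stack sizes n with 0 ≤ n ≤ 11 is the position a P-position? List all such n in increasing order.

Grundy values for subtraction set {5, 7, 8}:
k:     0  1  2  3  4  5  6  7  8  9 10 11
g(k):  0  0  0  0  0  1  1  1  1  1  2  2
The P-positions (g = 0) in 0..11 are 0, 1, 2, 3, 4.

0, 1, 2, 3, 4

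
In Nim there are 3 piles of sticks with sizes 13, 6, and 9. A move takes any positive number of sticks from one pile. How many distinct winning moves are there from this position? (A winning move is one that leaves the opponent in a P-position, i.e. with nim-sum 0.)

Write each in binary and XOR column by column:
  1101  (13)
  0110  (6)
  1001  (9)
  ----
  0010  (2)
The overall nim-sum is X = 2. A pile of size p has a winning move iff p XOR X < p (reduce it to p XOR X).
  13: 13 XOR 2 = 15 ≥ 13 — no move.
  6: 6 XOR 2 = 4 < 6 — winning move (to 4).
  9: 9 XOR 2 = 11 ≥ 9 — no move.
That gives 1 winning move.

1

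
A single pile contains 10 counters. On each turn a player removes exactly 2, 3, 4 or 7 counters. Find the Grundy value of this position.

Compute g(0), g(1), … for moves {2, 3, 4, 7}:
k:     0  1  2  3  4  5  6  7  8  9 10
g(k):  0  0  1  1  2  2  0  3  1  4  2
So g(10) = 2.

2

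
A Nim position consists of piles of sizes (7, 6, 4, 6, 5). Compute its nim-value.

6

Compute the nim-sum pairwise:
7 ⊕ 6 = 1
1 ⊕ 4 = 5
5 ⊕ 6 = 3
3 ⊕ 5 = 6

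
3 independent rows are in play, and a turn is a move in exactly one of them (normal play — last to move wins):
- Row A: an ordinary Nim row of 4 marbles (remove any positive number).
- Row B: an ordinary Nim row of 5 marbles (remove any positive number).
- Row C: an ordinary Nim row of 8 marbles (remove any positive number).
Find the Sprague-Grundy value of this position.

9

Row A is a plain Nim row of size 4, so its Grundy value is 4.
Row B is a plain Nim row of size 5, so its Grundy value is 5.
Row C is a plain Nim row of size 8, so its Grundy value is 8.
By the Sprague-Grundy theorem, the Grundy value of a sum of independent games is the XOR of the component values.
Combined value = 4 ⊕ 5 ⊕ 8 = 9.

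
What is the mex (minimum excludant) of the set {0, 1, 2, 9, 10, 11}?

The values 0, 1, 2 are all present; 3 is the first non-negative integer missing from the set.

3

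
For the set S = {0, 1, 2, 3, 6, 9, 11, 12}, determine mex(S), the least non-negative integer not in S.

4

The values 0, 1, 2, 3 are all present; 4 is the first non-negative integer missing from the set.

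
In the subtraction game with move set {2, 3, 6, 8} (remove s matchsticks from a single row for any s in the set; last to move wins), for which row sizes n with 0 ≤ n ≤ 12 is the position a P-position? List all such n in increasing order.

0, 1, 5, 10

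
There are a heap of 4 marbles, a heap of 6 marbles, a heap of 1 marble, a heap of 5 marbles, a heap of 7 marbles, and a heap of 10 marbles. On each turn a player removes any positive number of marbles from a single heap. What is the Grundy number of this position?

Write each in binary and XOR column by column:
  0100  (4)
  0110  (6)
  0001  (1)
  0101  (5)
  0111  (7)
  1010  (10)
  ----
  1011  (11)

11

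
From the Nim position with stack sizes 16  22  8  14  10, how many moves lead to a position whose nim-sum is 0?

3

Bitwise XOR of the heap sizes:
  10000  (16)
  10110  (22)
  01000  (8)
  01110  (14)
  01010  (10)
  -----
  01010  (10)
The overall nim-sum is X = 10. A stack of size p has a winning move iff p XOR X < p (reduce it to p XOR X).
  16: 16 XOR 10 = 26 ≥ 16 — no move.
  22: 22 XOR 10 = 28 ≥ 22 — no move.
  8: 8 XOR 10 = 2 < 8 — winning move (to 2).
  14: 14 XOR 10 = 4 < 14 — winning move (to 4).
  10: 10 XOR 10 = 0 < 10 — winning move (to 0).
That gives 3 winning moves.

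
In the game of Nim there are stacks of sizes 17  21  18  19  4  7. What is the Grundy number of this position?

6

Nim-sum: 17 XOR 21 XOR 18 XOR 19 XOR 4 XOR 7 = 6.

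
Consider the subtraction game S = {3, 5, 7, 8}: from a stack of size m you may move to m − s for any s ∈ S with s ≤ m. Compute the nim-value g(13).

Compute g(0), g(1), … for moves {3, 5, 7, 8}:
k:     0  1  2  3  4  5  6  7  8  9 10 11 12 13
g(k):  0  0  0  1  1  1  2  2  2  3  3  0  0  0
So g(13) = 0.

0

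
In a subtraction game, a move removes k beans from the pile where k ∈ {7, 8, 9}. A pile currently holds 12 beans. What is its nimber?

1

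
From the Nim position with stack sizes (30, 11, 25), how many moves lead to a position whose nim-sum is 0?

3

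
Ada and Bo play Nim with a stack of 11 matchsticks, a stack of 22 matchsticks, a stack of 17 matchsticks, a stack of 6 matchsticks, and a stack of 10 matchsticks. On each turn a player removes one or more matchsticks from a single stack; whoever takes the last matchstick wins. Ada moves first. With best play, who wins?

Bo wins

Compute the nim-sum pairwise:
11 ^ 22 = 29
29 ^ 17 = 12
12 ^ 6 = 10
10 ^ 10 = 0
The nim-sum is 0, so this is a P-position: the player to move is in a losing position under optimal play; Ada is about to move from it and so loses — Bo wins.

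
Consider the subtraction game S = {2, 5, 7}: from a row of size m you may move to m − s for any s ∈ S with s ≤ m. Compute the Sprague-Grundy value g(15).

Compute g(0), g(1), … for moves {2, 5, 7}:
k:     0  1  2  3  4  5  6  7  8  9 10 11 12 13 14 15
g(k):  0  0  1  1  0  2  1  3  2  2  0  3  1  0  0  1
So g(15) = 1.

1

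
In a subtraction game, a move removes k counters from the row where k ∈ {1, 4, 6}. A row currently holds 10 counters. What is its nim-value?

0

Grundy values for subtraction set {1, 4, 6}:
k:     0  1  2  3  4  5  6  7  8  9 10
g(k):  0  1  0  1  2  0  1  0  1  2  0
So g(10) = 0.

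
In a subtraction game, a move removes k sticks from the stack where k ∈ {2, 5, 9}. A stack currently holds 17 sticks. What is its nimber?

Grundy values for subtraction set {2, 5, 9}:
k:     0  1  2  3  4  5  6  7  8  9 10 11 12 13 14 15 16 17
g(k):  0  0  1  1  0  2  1  0  0  1  1  0  2  1  0  0  1  1
So g(17) = 1.

1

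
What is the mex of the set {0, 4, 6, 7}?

0 is in the set but 1 is not, so the mex is 1.

1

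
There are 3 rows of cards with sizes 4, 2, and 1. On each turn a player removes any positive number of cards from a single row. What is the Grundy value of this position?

7

Compute the nim-sum pairwise:
4 XOR 2 = 6
6 XOR 1 = 7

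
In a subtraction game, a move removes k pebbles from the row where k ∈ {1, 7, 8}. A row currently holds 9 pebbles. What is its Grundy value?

3

Compute g(0), g(1), … for moves {1, 7, 8}:
k:     0  1  2  3  4  5  6  7  8  9
g(k):  0  1  0  1  0  1  0  1  2  3
So g(9) = 3.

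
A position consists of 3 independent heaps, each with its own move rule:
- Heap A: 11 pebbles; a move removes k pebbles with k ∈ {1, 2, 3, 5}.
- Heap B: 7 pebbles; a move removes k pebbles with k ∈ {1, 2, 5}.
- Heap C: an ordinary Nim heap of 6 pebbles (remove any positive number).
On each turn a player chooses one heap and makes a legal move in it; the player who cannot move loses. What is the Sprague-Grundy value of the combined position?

Grundy values for heap A (subtraction set {1, 2, 3, 5}):
k:     0  1  2  3  4  5  6  7  8  9 10 11
g(k):  0  1  2  3  0  1  2  3  0  1  2  3
So g(11) = 3.
For heap B, compute g(0), g(1), … with moves {1, 2, 5}:
k:     0  1  2  3  4  5  6  7
g(k):  0  1  2  0  1  2  0  1
So g(7) = 1.
Heap C is a plain Nim heap of size 6, so its Grundy value is 6.
By the Sprague-Grundy theorem, the Grundy value of a sum of independent games is the XOR of the component values.
Combined value = 3 XOR 1 XOR 6 = 4.

4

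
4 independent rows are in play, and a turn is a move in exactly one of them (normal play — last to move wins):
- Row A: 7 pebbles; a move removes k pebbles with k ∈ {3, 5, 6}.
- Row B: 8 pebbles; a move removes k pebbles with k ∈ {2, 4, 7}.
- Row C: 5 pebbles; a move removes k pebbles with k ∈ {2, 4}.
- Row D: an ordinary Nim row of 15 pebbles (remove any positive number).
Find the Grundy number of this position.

14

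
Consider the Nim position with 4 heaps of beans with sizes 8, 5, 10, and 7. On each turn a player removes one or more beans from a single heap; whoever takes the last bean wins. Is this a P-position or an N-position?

P-position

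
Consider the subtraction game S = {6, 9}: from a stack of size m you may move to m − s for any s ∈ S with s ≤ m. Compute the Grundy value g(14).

2

Compute g(0), g(1), … for moves {6, 9}:
g(0) = mex{} = 0
g(1) = mex{} = 0
g(2) = mex{} = 0
g(3) = mex{} = 0
g(4) = mex{} = 0
g(5) = mex{} = 0
g(6) = mex{0} = 1
g(7) = mex{0} = 1
g(8) = mex{0} = 1
g(9) = mex{0} = 1
g(10) = mex{0} = 1
g(11) = mex{0} = 1
g(12) = mex{0,1} = 2
g(13) = mex{0,1} = 2
g(14) = mex{0,1} = 2
So g(14) = 2.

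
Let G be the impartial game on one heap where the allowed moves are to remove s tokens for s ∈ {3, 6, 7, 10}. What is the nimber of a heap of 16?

Build the Grundy sequence with g(k) = mex{g(k−s) : s ∈ {3, 6, 7, 10}, s ≤ k}:
k:     0  1  2  3  4  5  6  7  8  9 10 11 12 13 14 15 16
g(k):  0  0  0  1  1  1  2  2  2  3  3  3  4  0  0  0  1
So g(16) = 1.

1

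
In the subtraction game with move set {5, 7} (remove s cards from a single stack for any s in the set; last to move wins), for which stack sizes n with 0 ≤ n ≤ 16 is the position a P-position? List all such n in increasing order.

Grundy values for subtraction set {5, 7}:
k:     0  1  2  3  4  5  6  7  8  9 10 11 12 13 14 15 16
g(k):  0  0  0  0  0  1  1  1  1  1  2  2  0  0  0  0  0
The P-positions (g = 0) in 0..16 are 0, 1, 2, 3, 4, 12, 13, 14, 15, 16.

0, 1, 2, 3, 4, 12, 13, 14, 15, 16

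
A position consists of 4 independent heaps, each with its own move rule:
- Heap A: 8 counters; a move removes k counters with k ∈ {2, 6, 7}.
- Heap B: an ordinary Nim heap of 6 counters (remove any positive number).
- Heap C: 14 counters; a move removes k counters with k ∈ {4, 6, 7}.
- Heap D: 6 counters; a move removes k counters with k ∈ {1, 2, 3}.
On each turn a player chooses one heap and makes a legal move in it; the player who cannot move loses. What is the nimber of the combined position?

6

For heap A, compute g(0), g(1), … with moves {2, 6, 7}:
k:     0  1  2  3  4  5  6  7  8
g(k):  0  0  1  1  0  0  1  1  2
So g(8) = 2.
Heap B is a plain Nim heap of size 6, so its Grundy value is 6.
For heap C, compute g(0), g(1), … with moves {4, 6, 7}:
g(0) = mex{} = 0
g(1) = mex{} = 0
g(2) = mex{} = 0
g(3) = mex{} = 0
g(4) = mex{0} = 1
g(5) = mex{0} = 1
g(6) = mex{0} = 1
g(7) = mex{0} = 1
g(8) = mex{0,1} = 2
g(9) = mex{0,1} = 2
g(10) = mex{0,1} = 2
g(11) = mex{1} = 0
g(12) = mex{1,2} = 0
g(13) = mex{1,2} = 0
g(14) = mex{1,2} = 0
So g(14) = 0.
For heap D, compute g(0), g(1), … with moves {1, 2, 3}:
g(0) = mex{} = 0
g(1) = mex{0} = 1
g(2) = mex{0,1} = 2
g(3) = mex{0,1,2} = 3
g(4) = mex{1,2,3} = 0
g(5) = mex{0,2,3} = 1
g(6) = mex{0,1,3} = 2
So g(6) = 2.
By the Sprague-Grundy theorem, the Grundy value of a sum of independent games is the XOR of the component values.
Combined value = 2 XOR 6 XOR 0 XOR 2 = 6.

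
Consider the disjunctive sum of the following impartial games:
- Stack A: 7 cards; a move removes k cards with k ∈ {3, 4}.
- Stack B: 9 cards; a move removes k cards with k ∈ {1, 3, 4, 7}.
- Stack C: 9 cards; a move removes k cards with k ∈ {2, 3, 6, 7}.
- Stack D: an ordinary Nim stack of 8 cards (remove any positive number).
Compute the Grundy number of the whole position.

9

For stack A, compute g(0), g(1), … with moves {3, 4}:
g(0) = mex{} = 0
g(1) = mex{} = 0
g(2) = mex{} = 0
g(3) = mex{0} = 1
g(4) = mex{0} = 1
g(5) = mex{0} = 1
g(6) = mex{0,1} = 2
g(7) = mex{1} = 0
So g(7) = 0.
For stack B, compute g(0), g(1), … with moves {1, 3, 4, 7}:
g(0) = mex{} = 0
g(1) = mex{0} = 1
g(2) = mex{1} = 0
g(3) = mex{0} = 1
g(4) = mex{0,1} = 2
g(5) = mex{0,1,2} = 3
g(6) = mex{0,1,3} = 2
g(7) = mex{0,1,2} = 3
g(8) = mex{1,2,3} = 0
g(9) = mex{0,2,3} = 1
So g(9) = 1.
For stack C, compute g(0), g(1), … with moves {2, 3, 6, 7}:
k:     0  1  2  3  4  5  6  7  8  9
g(k):  0  0  1  1  2  0  3  1  2  0
So g(9) = 0.
Stack D is a plain Nim stack of size 8, so its Grundy value is 8.
The value of a disjunctive sum is the nim-sum of the parts.
Combined value = 0 XOR 1 XOR 0 XOR 8 = 9.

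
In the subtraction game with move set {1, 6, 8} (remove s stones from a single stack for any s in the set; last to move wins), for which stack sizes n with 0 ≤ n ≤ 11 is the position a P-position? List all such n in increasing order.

0, 2, 4, 7, 9, 11

Compute g(0), g(1), … for moves {1, 6, 8}:
g(0) = mex{} = 0
g(1) = mex{0} = 1
g(2) = mex{1} = 0
g(3) = mex{0} = 1
g(4) = mex{1} = 0
g(5) = mex{0} = 1
g(6) = mex{0,1} = 2
g(7) = mex{1,2} = 0
g(8) = mex{0} = 1
g(9) = mex{1} = 0
g(10) = mex{0} = 1
g(11) = mex{1} = 0
The P-positions (g = 0) in 0..11 are 0, 2, 4, 7, 9, 11.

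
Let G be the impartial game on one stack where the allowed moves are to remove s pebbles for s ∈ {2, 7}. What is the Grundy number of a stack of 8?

2

Build the Grundy sequence with g(k) = mex{g(k−s) : s ∈ {2, 7}, s ≤ k}:
g(0) = mex{} = 0
g(1) = mex{} = 0
g(2) = mex{0} = 1
g(3) = mex{0} = 1
g(4) = mex{1} = 0
g(5) = mex{1} = 0
g(6) = mex{0} = 1
g(7) = mex{0} = 1
g(8) = mex{0,1} = 2
So g(8) = 2.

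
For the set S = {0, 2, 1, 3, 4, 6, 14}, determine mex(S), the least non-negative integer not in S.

5

The values 0, 1, 2, 3, 4 are all present; 5 is the first non-negative integer missing from the set.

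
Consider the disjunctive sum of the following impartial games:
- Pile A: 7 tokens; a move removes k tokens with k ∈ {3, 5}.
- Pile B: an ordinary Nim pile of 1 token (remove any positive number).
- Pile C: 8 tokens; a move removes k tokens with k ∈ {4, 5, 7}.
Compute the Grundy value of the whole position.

1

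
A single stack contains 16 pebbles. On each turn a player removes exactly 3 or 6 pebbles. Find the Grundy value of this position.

Grundy values for subtraction set {3, 6}:
k:     0  1  2  3  4  5  6  7  8  9 10 11 12 13 14 15 16
g(k):  0  0  0  1  1  1  2  2  2  0  0  0  1  1  1  2  2
So g(16) = 2.

2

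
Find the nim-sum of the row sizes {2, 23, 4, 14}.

31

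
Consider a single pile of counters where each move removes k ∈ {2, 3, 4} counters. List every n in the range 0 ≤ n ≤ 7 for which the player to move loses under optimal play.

0, 1, 6, 7

Grundy values for subtraction set {2, 3, 4}:
k:     0  1  2  3  4  5  6  7
g(k):  0  0  1  1  2  2  0  0
The P-positions (g = 0) in 0..7 are 0, 1, 6, 7.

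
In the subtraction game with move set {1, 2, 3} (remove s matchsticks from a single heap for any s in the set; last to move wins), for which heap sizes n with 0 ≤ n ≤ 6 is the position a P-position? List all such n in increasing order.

0, 4

Compute g(0), g(1), … for moves {1, 2, 3}:
g(0) = mex{} = 0
g(1) = mex{0} = 1
g(2) = mex{0,1} = 2
g(3) = mex{0,1,2} = 3
g(4) = mex{1,2,3} = 0
g(5) = mex{0,2,3} = 1
g(6) = mex{0,1,3} = 2
The P-positions (g = 0) in 0..6 are 0, 4.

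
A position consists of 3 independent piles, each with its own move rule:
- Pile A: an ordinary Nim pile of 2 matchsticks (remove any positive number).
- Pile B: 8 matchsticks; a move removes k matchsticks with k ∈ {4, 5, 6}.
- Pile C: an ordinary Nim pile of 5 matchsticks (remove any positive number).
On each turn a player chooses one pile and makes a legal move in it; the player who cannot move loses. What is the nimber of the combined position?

Pile A is a plain Nim pile of size 2, so its Grundy value is 2.
Build the Grundy sequence for pile B with g(k) = mex{g(k−s) : s ∈ {4, 5, 6}, s ≤ k}:
g(0) = mex{} = 0
g(1) = mex{} = 0
g(2) = mex{} = 0
g(3) = mex{} = 0
g(4) = mex{0} = 1
g(5) = mex{0} = 1
g(6) = mex{0} = 1
g(7) = mex{0} = 1
g(8) = mex{0,1} = 2
So g(8) = 2.
Pile C is a plain Nim pile of size 5, so its Grundy value is 5.
By the Sprague-Grundy theorem, the Grundy value of a sum of independent games is the XOR of the component values.
Combined value = 2 XOR 2 XOR 5 = 5.

5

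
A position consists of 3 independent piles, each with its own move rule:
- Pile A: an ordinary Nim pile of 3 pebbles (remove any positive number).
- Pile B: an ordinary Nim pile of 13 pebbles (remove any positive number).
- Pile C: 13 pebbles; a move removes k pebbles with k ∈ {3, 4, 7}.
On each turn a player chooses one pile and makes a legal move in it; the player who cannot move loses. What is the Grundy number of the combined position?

15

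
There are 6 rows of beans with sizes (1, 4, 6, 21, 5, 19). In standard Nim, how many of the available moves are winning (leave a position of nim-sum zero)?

0

Bitwise XOR of the heap sizes:
  00001  (1)
  00100  (4)
  00110  (6)
  10101  (21)
  00101  (5)
  10011  (19)
  -----
  00000  (0)
The nim-sum is already 0, so every move leaves a nonzero nim-sum — there are no winning moves.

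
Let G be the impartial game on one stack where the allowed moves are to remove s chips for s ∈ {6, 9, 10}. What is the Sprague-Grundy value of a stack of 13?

2

Compute g(0), g(1), … for moves {6, 9, 10}:
g(0) = mex{} = 0
g(1) = mex{} = 0
g(2) = mex{} = 0
g(3) = mex{} = 0
g(4) = mex{} = 0
g(5) = mex{} = 0
g(6) = mex{0} = 1
g(7) = mex{0} = 1
g(8) = mex{0} = 1
g(9) = mex{0} = 1
g(10) = mex{0} = 1
g(11) = mex{0} = 1
g(12) = mex{0,1} = 2
g(13) = mex{0,1} = 2
So g(13) = 2.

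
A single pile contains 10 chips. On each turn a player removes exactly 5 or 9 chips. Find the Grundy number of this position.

2

Grundy values for subtraction set {5, 9}:
k:     0  1  2  3  4  5  6  7  8  9 10
g(k):  0  0  0  0  0  1  1  1  1  1  2
So g(10) = 2.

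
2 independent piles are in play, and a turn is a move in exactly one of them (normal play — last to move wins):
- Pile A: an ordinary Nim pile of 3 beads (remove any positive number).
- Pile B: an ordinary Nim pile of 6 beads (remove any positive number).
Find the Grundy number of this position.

Pile A is a plain Nim pile of size 3, so its Grundy value is 3.
Pile B is a plain Nim pile of size 6, so its Grundy value is 6.
The value of a disjunctive sum is the nim-sum of the parts.
Combined value = 3 ⊕ 6 = 5.

5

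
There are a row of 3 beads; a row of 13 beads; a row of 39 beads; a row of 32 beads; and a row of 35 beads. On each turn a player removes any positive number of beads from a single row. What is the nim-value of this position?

Compute the nim-sum pairwise:
3 ⊕ 13 = 14
14 ⊕ 39 = 41
41 ⊕ 32 = 9
9 ⊕ 35 = 42

42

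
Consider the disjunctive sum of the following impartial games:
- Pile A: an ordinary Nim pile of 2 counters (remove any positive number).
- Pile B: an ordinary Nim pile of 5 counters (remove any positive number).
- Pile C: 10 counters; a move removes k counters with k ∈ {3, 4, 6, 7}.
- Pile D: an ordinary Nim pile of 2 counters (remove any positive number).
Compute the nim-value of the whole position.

Pile A is a plain Nim pile of size 2, so its Grundy value is 2.
Pile B is a plain Nim pile of size 5, so its Grundy value is 5.
For pile C, compute g(0), g(1), … with moves {3, 4, 6, 7}:
k:     0  1  2  3  4  5  6  7  8  9 10
g(k):  0  0  0  1  1  1  2  2  2  3  0
So g(10) = 0.
Pile D is a plain Nim pile of size 2, so its Grundy value is 2.
By the Sprague-Grundy theorem, the Grundy value of a sum of independent games is the XOR of the component values.
Combined value = 2 ⊕ 5 ⊕ 0 ⊕ 2 = 5.

5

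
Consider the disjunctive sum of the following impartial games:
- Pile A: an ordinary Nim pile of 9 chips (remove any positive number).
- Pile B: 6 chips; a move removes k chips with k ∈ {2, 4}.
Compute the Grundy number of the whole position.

9

Pile A is a plain Nim pile of size 9, so its Grundy value is 9.
For pile B, compute g(0), g(1), … with moves {2, 4}:
g(0) = mex{} = 0
g(1) = mex{} = 0
g(2) = mex{0} = 1
g(3) = mex{0} = 1
g(4) = mex{0,1} = 2
g(5) = mex{0,1} = 2
g(6) = mex{1,2} = 0
So g(6) = 0.
By the Sprague-Grundy theorem, the Grundy value of a sum of independent games is the XOR of the component values.
Combined value = 9 XOR 0 = 9.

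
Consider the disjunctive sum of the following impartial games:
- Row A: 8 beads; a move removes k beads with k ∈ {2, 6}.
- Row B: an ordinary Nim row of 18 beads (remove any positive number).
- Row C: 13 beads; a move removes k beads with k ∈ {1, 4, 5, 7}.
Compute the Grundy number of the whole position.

Grundy values for row A (subtraction set {2, 6}):
g(0) = mex{} = 0
g(1) = mex{} = 0
g(2) = mex{0} = 1
g(3) = mex{0} = 1
g(4) = mex{1} = 0
g(5) = mex{1} = 0
g(6) = mex{0} = 1
g(7) = mex{0} = 1
g(8) = mex{1} = 0
So g(8) = 0.
Row B is a plain Nim row of size 18, so its Grundy value is 18.
Grundy values for row C (subtraction set {1, 4, 5, 7}):
g(0) = mex{} = 0
g(1) = mex{0} = 1
g(2) = mex{1} = 0
g(3) = mex{0} = 1
g(4) = mex{0,1} = 2
g(5) = mex{0,1,2} = 3
g(6) = mex{0,1,3} = 2
g(7) = mex{0,1,2} = 3
g(8) = mex{1,2,3} = 0
g(9) = mex{0,2,3} = 1
g(10) = mex{1,2,3} = 0
g(11) = mex{0,2,3} = 1
g(12) = mex{0,1,3} = 2
g(13) = mex{0,1,2} = 3
So g(13) = 3.
By the Sprague-Grundy theorem, the Grundy value of a sum of independent games is the XOR of the component values.
Combined value = 0 ⊕ 18 ⊕ 3 = 17.

17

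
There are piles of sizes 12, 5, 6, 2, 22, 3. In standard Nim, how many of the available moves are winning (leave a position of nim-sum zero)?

1

Write each in binary and XOR column by column:
  01100  (12)
  00101  (5)
  00110  (6)
  00010  (2)
  10110  (22)
  00011  (3)
  -----
  11000  (24)
The overall nim-sum is X = 24. A pile of size p has a winning move iff p XOR X < p (reduce it to p XOR X).
  12: 12 XOR 24 = 20 ≥ 12 — no move.
  5: 5 XOR 24 = 29 ≥ 5 — no move.
  6: 6 XOR 24 = 30 ≥ 6 — no move.
  2: 2 XOR 24 = 26 ≥ 2 — no move.
  22: 22 XOR 24 = 14 < 22 — winning move (to 14).
  3: 3 XOR 24 = 27 ≥ 3 — no move.
That gives 1 winning move.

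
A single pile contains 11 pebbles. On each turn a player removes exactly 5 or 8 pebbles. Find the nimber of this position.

Grundy values for subtraction set {5, 8}:
g(0) = mex{} = 0
g(1) = mex{} = 0
g(2) = mex{} = 0
g(3) = mex{} = 0
g(4) = mex{} = 0
g(5) = mex{0} = 1
g(6) = mex{0} = 1
g(7) = mex{0} = 1
g(8) = mex{0} = 1
g(9) = mex{0} = 1
g(10) = mex{0,1} = 2
g(11) = mex{0,1} = 2
So g(11) = 2.

2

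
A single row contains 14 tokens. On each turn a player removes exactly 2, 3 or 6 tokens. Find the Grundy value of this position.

0

Build the Grundy sequence with g(k) = mex{g(k−s) : s ∈ {2, 3, 6}, s ≤ k}:
k:     0  1  2  3  4  5  6  7  8  9 10 11 12 13 14
g(k):  0  0  1  1  2  0  3  1  2  0  0  1  1  2  0
So g(14) = 0.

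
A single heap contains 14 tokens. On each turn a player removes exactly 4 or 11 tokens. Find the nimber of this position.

1

Build the Grundy sequence with g(k) = mex{g(k−s) : s ∈ {4, 11}, s ≤ k}:
g(0) = mex{} = 0
g(1) = mex{} = 0
g(2) = mex{} = 0
g(3) = mex{} = 0
g(4) = mex{0} = 1
g(5) = mex{0} = 1
g(6) = mex{0} = 1
g(7) = mex{0} = 1
g(8) = mex{1} = 0
g(9) = mex{1} = 0
g(10) = mex{1} = 0
g(11) = mex{0,1} = 2
g(12) = mex{0} = 1
g(13) = mex{0} = 1
g(14) = mex{0} = 1
So g(14) = 1.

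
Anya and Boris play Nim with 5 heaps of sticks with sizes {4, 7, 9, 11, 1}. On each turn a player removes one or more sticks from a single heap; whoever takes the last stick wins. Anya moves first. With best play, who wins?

Boris wins

In binary:
  0100  (4)
  0111  (7)
  1001  (9)
  1011  (11)
  0001  (1)
  ----
  0000  (0)
The nim-sum is 0, so this is a P-position: the player to move is in a losing position under optimal play; Anya is about to move from it and so loses — Boris wins.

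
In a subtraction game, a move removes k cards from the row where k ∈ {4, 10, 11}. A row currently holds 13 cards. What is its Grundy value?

1

Compute g(0), g(1), … for moves {4, 10, 11}:
k:     0  1  2  3  4  5  6  7  8  9 10 11 12 13
g(k):  0  0  0  0  1  1  1  1  0  0  2  2  1  1
So g(13) = 1.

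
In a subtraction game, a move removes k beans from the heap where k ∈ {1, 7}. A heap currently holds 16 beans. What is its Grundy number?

0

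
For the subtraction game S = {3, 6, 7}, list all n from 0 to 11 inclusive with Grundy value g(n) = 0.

0, 1, 2, 10, 11

Build the Grundy sequence with g(k) = mex{g(k−s) : s ∈ {3, 6, 7}, s ≤ k}:
g(0) = mex{} = 0
g(1) = mex{} = 0
g(2) = mex{} = 0
g(3) = mex{0} = 1
g(4) = mex{0} = 1
g(5) = mex{0} = 1
g(6) = mex{0,1} = 2
g(7) = mex{0,1} = 2
g(8) = mex{0,1} = 2
g(9) = mex{0,1,2} = 3
g(10) = mex{1,2} = 0
g(11) = mex{1,2} = 0
The P-positions (g = 0) in 0..11 are 0, 1, 2, 10, 11.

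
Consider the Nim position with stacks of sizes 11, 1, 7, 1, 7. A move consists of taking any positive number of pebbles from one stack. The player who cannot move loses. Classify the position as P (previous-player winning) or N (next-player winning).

N-position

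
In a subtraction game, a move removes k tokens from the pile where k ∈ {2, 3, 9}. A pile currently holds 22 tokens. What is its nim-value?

Build the Grundy sequence with g(k) = mex{g(k−s) : s ∈ {2, 3, 9}, s ≤ k}:
k:     0  1  2  3  4  5  6  7  8  9 10 11 12 13 14 15 16 17 18 19 20 21 22
g(k):  0  0  1  1  2  0  0  1  1  2  2  0  0  1  1  2  0  0  1  1  2  2  0
So g(22) = 0.

0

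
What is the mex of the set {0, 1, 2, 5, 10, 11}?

The values 0, 1, 2 are all present; 3 is the first non-negative integer missing from the set.

3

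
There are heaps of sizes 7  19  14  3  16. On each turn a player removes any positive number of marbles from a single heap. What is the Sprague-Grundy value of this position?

9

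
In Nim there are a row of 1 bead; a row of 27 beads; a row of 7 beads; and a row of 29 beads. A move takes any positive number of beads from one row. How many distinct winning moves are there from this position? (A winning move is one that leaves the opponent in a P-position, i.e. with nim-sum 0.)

0

Nim-sum: 1 ⊕ 27 ⊕ 7 ⊕ 29 = 0.
The nim-sum is already 0, so every move leaves a nonzero nim-sum — there are no winning moves.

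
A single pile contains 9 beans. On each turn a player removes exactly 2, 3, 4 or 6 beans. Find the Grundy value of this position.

Grundy values for subtraction set {2, 3, 4, 6}:
k:     0  1  2  3  4  5  6  7  8  9
g(k):  0  0  1  1  2  2  3  3  0  0
So g(9) = 0.

0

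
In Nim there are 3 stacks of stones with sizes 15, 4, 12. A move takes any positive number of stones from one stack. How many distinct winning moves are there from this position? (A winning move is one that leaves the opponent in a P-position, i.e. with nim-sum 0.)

Nim-sum: 15 ^ 4 ^ 12 = 7.
The overall nim-sum is X = 7. A stack of size p has a winning move iff p XOR X < p (reduce it to p XOR X).
  15: 15 XOR 7 = 8 < 15 — winning move (to 8).
  4: 4 XOR 7 = 3 < 4 — winning move (to 3).
  12: 12 XOR 7 = 11 < 12 — winning move (to 11).
That gives 3 winning moves.

3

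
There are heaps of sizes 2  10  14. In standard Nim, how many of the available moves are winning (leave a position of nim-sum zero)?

1

Compute the nim-sum pairwise:
2 ^ 10 = 8
8 ^ 14 = 6
The overall nim-sum is X = 6. A heap of size p has a winning move iff p XOR X < p (reduce it to p XOR X).
  2: 2 XOR 6 = 4 ≥ 2 — no move.
  10: 10 XOR 6 = 12 ≥ 10 — no move.
  14: 14 XOR 6 = 8 < 14 — winning move (to 8).
That gives 1 winning move.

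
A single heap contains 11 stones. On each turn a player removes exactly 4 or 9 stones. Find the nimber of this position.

Compute g(0), g(1), … for moves {4, 9}:
g(0) = mex{} = 0
g(1) = mex{} = 0
g(2) = mex{} = 0
g(3) = mex{} = 0
g(4) = mex{0} = 1
g(5) = mex{0} = 1
g(6) = mex{0} = 1
g(7) = mex{0} = 1
g(8) = mex{1} = 0
g(9) = mex{0,1} = 2
g(10) = mex{0,1} = 2
g(11) = mex{0,1} = 2
So g(11) = 2.

2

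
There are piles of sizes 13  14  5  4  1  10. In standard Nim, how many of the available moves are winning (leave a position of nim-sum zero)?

3

Nim-sum: 13 XOR 14 XOR 5 XOR 4 XOR 1 XOR 10 = 9.
The overall nim-sum is X = 9. A pile of size p has a winning move iff p XOR X < p (reduce it to p XOR X).
  13: 13 XOR 9 = 4 < 13 — winning move (to 4).
  14: 14 XOR 9 = 7 < 14 — winning move (to 7).
  5: 5 XOR 9 = 12 ≥ 5 — no move.
  4: 4 XOR 9 = 13 ≥ 4 — no move.
  1: 1 XOR 9 = 8 ≥ 1 — no move.
  10: 10 XOR 9 = 3 < 10 — winning move (to 3).
That gives 3 winning moves.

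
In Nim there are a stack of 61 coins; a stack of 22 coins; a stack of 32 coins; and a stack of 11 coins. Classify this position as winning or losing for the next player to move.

Losing position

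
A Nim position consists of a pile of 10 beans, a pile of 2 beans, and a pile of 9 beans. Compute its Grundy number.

1

In binary:
  1010  (10)
  0010  (2)
  1001  (9)
  ----
  0001  (1)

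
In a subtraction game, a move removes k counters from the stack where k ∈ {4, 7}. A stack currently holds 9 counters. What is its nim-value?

2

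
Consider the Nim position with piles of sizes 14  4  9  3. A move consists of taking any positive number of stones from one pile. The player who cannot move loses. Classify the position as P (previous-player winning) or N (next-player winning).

P-position

Nim-sum: 14 XOR 4 XOR 9 XOR 3 = 0.
The nim-sum is 0, so this is a P-position: the player to move is in a losing position under optimal play.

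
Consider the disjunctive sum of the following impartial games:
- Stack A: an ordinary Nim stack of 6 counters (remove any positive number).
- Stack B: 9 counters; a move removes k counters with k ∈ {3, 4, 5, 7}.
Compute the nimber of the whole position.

5

Stack A is a plain Nim stack of size 6, so its Grundy value is 6.
For stack B, compute g(0), g(1), … with moves {3, 4, 5, 7}:
g(0) = mex{} = 0
g(1) = mex{} = 0
g(2) = mex{} = 0
g(3) = mex{0} = 1
g(4) = mex{0} = 1
g(5) = mex{0} = 1
g(6) = mex{0,1} = 2
g(7) = mex{0,1} = 2
g(8) = mex{0,1} = 2
g(9) = mex{0,1,2} = 3
So g(9) = 3.
By the Sprague-Grundy theorem, the Grundy value of a sum of independent games is the XOR of the component values.
Combined value = 6 XOR 3 = 5.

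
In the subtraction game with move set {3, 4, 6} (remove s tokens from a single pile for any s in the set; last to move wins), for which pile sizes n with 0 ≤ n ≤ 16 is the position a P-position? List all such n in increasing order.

0, 1, 2, 9, 10, 11

Compute g(0), g(1), … for moves {3, 4, 6}:
k:     0  1  2  3  4  5  6  7  8  9 10 11 12 13 14 15 16
g(k):  0  0  0  1  1  1  2  2  2  0  0  0  1  1  1  2  2
The P-positions (g = 0) in 0..16 are 0, 1, 2, 9, 10, 11.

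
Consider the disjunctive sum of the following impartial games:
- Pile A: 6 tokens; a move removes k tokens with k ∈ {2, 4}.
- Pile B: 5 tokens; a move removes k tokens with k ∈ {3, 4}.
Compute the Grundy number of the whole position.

1

Build the Grundy sequence for pile A with g(k) = mex{g(k−s) : s ∈ {2, 4}, s ≤ k}:
g(0) = mex{} = 0
g(1) = mex{} = 0
g(2) = mex{0} = 1
g(3) = mex{0} = 1
g(4) = mex{0,1} = 2
g(5) = mex{0,1} = 2
g(6) = mex{1,2} = 0
So g(6) = 0.
Build the Grundy sequence for pile B with g(k) = mex{g(k−s) : s ∈ {3, 4}, s ≤ k}:
k:     0  1  2  3  4  5
g(k):  0  0  0  1  1  1
So g(5) = 1.
By the Sprague-Grundy theorem, the Grundy value of a sum of independent games is the XOR of the component values.
Combined value = 0 XOR 1 = 1.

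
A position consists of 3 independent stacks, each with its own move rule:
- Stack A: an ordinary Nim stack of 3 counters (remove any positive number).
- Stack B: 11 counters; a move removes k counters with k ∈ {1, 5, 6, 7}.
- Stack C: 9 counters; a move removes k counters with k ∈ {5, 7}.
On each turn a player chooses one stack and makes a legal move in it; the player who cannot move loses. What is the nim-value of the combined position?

1

Stack A is a plain Nim stack of size 3, so its Grundy value is 3.
Grundy values for stack B (subtraction set {1, 5, 6, 7}):
g(0) = mex{} = 0
g(1) = mex{0} = 1
g(2) = mex{1} = 0
g(3) = mex{0} = 1
g(4) = mex{1} = 0
g(5) = mex{0} = 1
g(6) = mex{0,1} = 2
g(7) = mex{0,1,2} = 3
g(8) = mex{0,1,3} = 2
g(9) = mex{0,1,2} = 3
g(10) = mex{0,1,3} = 2
g(11) = mex{0,1,2} = 3
So g(11) = 3.
Grundy values for stack C (subtraction set {5, 7}):
k:     0  1  2  3  4  5  6  7  8  9
g(k):  0  0  0  0  0  1  1  1  1  1
So g(9) = 1.
The value of a disjunctive sum is the nim-sum of the parts.
Combined value = 3 ⊕ 3 ⊕ 1 = 1.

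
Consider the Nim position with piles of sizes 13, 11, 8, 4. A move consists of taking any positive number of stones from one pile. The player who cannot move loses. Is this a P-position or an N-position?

Write each in binary and XOR column by column:
  1101  (13)
  1011  (11)
  1000  (8)
  0100  (4)
  ----
  1010  (10)
The nim-sum is 10 ≠ 0, so this is an N-position: the player to move can win.

N-position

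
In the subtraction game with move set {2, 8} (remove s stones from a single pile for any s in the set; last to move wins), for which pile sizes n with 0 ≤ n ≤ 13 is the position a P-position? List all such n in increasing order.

0, 1, 4, 5, 10, 11

Build the Grundy sequence with g(k) = mex{g(k−s) : s ∈ {2, 8}, s ≤ k}:
g(0) = mex{} = 0
g(1) = mex{} = 0
g(2) = mex{0} = 1
g(3) = mex{0} = 1
g(4) = mex{1} = 0
g(5) = mex{1} = 0
g(6) = mex{0} = 1
g(7) = mex{0} = 1
g(8) = mex{0,1} = 2
g(9) = mex{0,1} = 2
g(10) = mex{1,2} = 0
g(11) = mex{1,2} = 0
g(12) = mex{0} = 1
g(13) = mex{0} = 1
The P-positions (g = 0) in 0..13 are 0, 1, 4, 5, 10, 11.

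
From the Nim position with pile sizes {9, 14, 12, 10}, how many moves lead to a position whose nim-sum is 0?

Compute the nim-sum pairwise:
9 ⊕ 14 = 7
7 ⊕ 12 = 11
11 ⊕ 10 = 1
The overall nim-sum is X = 1. A pile of size p has a winning move iff p XOR X < p (reduce it to p XOR X).
  9: 9 XOR 1 = 8 < 9 — winning move (to 8).
  14: 14 XOR 1 = 15 ≥ 14 — no move.
  12: 12 XOR 1 = 13 ≥ 12 — no move.
  10: 10 XOR 1 = 11 ≥ 10 — no move.
That gives 1 winning move.

1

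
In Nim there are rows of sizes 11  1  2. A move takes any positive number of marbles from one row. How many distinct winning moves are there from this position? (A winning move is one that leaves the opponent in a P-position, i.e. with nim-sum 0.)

Nim-sum: 11 ⊕ 1 ⊕ 2 = 8.
The overall nim-sum is X = 8. A row of size p has a winning move iff p XOR X < p (reduce it to p XOR X).
  11: 11 XOR 8 = 3 < 11 — winning move (to 3).
  1: 1 XOR 8 = 9 ≥ 1 — no move.
  2: 2 XOR 8 = 10 ≥ 2 — no move.
That gives 1 winning move.

1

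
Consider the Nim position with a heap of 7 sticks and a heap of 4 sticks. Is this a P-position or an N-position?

Compute the nim-sum pairwise:
7 ⊕ 4 = 3
The nim-sum is 3 ≠ 0, so this is an N-position: the player to move can win.

N-position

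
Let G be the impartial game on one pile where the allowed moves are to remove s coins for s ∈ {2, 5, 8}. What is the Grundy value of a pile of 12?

Build the Grundy sequence with g(k) = mex{g(k−s) : s ∈ {2, 5, 8}, s ≤ k}:
k:     0  1  2  3  4  5  6  7  8  9 10 11 12
g(k):  0  0  1  1  0  2  1  0  2  1  0  0  1
So g(12) = 1.

1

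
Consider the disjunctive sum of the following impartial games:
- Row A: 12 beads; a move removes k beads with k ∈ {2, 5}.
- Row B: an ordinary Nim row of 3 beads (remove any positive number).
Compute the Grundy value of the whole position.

1

Grundy values for row A (subtraction set {2, 5}):
g(0) = mex{} = 0
g(1) = mex{} = 0
g(2) = mex{0} = 1
g(3) = mex{0} = 1
g(4) = mex{1} = 0
g(5) = mex{0,1} = 2
g(6) = mex{0} = 1
g(7) = mex{1,2} = 0
g(8) = mex{1} = 0
g(9) = mex{0} = 1
g(10) = mex{0,2} = 1
g(11) = mex{1} = 0
g(12) = mex{0,1} = 2
So g(12) = 2.
Row B is a plain Nim row of size 3, so its Grundy value is 3.
By the Sprague-Grundy theorem, the Grundy value of a sum of independent games is the XOR of the component values.
Combined value = 2 XOR 3 = 1.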